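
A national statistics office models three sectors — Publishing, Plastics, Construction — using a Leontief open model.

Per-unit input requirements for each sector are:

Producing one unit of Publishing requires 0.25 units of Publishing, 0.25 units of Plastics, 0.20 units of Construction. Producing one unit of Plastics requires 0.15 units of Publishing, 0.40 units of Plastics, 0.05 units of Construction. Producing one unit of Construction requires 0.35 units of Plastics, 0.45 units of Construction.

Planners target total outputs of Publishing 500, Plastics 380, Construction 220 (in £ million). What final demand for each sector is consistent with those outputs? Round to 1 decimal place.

I − A =
  [   0.75    -0.15     0.00]
  [  -0.25     0.60    -0.35]
  [  -0.20    -0.05     0.55]
d = (I − A) x:
  d_1 = (+0.75)·500 + (-0.15)·380 + (+0.00)·220 = 318.0
  d_2 = (-0.25)·500 + (+0.60)·380 + (-0.35)·220 = 26.0
  d_3 = (-0.20)·500 + (-0.05)·380 + (+0.55)·220 = 2.0

d_1 = 318.0, d_2 = 26.0, d_3 = 2.0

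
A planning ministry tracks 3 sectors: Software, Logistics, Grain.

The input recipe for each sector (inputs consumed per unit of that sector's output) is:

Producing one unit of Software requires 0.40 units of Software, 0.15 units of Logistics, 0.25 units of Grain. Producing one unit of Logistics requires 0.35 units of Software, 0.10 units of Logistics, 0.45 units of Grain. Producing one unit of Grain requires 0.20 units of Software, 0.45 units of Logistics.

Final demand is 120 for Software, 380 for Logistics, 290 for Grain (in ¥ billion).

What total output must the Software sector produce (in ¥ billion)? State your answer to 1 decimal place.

x_S = 1300.8

I − A =
  [   0.60    -0.35    -0.20]
  [  -0.15     0.90    -0.45]
  [  -0.25    -0.45     1.00]
Cofactors of I−A, C_ij = (−1)^(i+j)·(minor ij) (rows/columns in the sector order above):
  C_11 = (0.90)(1.00) − (-0.45)(-0.45) = 0.6975
  C_12 = −[(-0.15)(1.00) − (-0.45)(-0.25)] = 0.2625
  C_13 = (-0.15)(-0.45) − (0.90)(-0.25) = 0.2925
  C_21 = −[(-0.35)(1.00) − (-0.20)(-0.45)] = 0.4400
  C_22 = (0.60)(1.00) − (-0.20)(-0.25) = 0.5500
  C_23 = −[(0.60)(-0.45) − (-0.35)(-0.25)] = 0.3575
  C_31 = (-0.35)(-0.45) − (-0.20)(0.90) = 0.3375
  C_32 = −[(0.60)(-0.45) − (-0.20)(-0.15)] = 0.3000
  C_33 = (0.60)(0.90) − (-0.35)(-0.15) = 0.4875
det(I−A) = Σ_j (I−A)_1j·C_1j = (0.60)(0.6975) + (-0.35)(0.2625) + (-0.20)(0.2925) = 0.268125
adj(I−A) = Cᵀ =
  [ 0.6975   0.4400   0.3375]
  [ 0.2625   0.5500   0.3000]
  [ 0.2925   0.3575   0.4875]
(I − A)⁻¹ = adj(I−A) / det(I−A) ≈
  [   2.6014     1.6410     1.2587]
  [   0.9790     2.0513     1.1189]
  [   1.0909     1.3333     1.8182]
x = (I − A)⁻¹ d = adj(I−A)·d / det(I−A), with det(I−A) = 0.268125:
  x_S = (0.6975·120 + 0.4400·380 + 0.3375·290) / 0.268125 = 348.775 / 0.268125 ≈ 1300.8
  x_L = (0.2625·120 + 0.5500·380 + 0.3000·290) / 0.268125 = 327.50 / 0.268125 ≈ 1221.4
  x_G = (0.2925·120 + 0.3575·380 + 0.4875·290) / 0.268125 = 312.325 / 0.268125 ≈ 1164.8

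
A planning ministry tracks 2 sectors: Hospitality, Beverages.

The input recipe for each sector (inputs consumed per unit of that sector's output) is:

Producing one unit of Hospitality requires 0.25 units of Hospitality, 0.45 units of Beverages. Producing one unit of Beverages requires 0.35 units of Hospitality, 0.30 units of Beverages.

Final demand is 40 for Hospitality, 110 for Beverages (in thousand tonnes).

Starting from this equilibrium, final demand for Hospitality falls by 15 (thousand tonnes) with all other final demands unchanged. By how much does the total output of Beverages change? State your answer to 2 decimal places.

I − A =
  [   0.75    -0.35]
  [  -0.45     0.70]
det(I−A) = (0.75)(0.70) − (-0.35)(-0.45) = 0.3675
adj(I−A) = [[0.70, 0.35], [0.45, 0.75]]
(I − A)⁻¹ = adj(I−A) / det(I−A) ≈
  [   1.9048     0.9524]
  [   1.2245     2.0408]
Δx = (I − A)⁻¹ Δd with Δd having -15 in the Hospitality component and 0 elsewhere.
So Δx_B = L_BH · (-15), where L_BH = adj(I−A)_BH / det(I−A) = 0.45 / 0.3675.
Δx_B = 0.45 × (-15) / 0.3675 = -6.75 / 0.3675 ≈ -18.37.

Δx_B = -18.37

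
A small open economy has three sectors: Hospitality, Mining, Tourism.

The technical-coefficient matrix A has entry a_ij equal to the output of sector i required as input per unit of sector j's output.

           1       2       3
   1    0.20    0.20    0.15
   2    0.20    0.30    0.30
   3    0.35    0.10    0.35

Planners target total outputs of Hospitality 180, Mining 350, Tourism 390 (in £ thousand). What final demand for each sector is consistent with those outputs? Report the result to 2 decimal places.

d_1 = 15.50, d_2 = 92.00, d_3 = 155.50

I − A =
  [   0.80    -0.20    -0.15]
  [  -0.20     0.70    -0.30]
  [  -0.35    -0.10     0.65]
d = (I − A) x:
  d_1 = (+0.80)·180 + (-0.20)·350 + (-0.15)·390 = 15.50
  d_2 = (-0.20)·180 + (+0.70)·350 + (-0.30)·390 = 92.00
  d_3 = (-0.35)·180 + (-0.10)·350 + (+0.65)·390 = 155.50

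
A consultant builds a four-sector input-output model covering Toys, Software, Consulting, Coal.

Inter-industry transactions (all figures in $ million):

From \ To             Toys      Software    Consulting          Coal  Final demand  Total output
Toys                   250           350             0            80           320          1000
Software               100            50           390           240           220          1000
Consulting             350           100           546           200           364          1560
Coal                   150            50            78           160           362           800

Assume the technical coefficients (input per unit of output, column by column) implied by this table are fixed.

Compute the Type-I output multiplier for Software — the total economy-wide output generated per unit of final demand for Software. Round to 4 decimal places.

Technical coefficients a_ij = z_ij / X_j:
  a_11 = 250/1000 = 0.25, a_21 = 100/1000 = 0.10, a_31 = 350/1000 = 0.35, a_41 = 150/1000 = 0.15
  a_12 = 350/1000 = 0.35, a_22 = 50/1000 = 0.05, a_32 = 100/1000 = 0.10, a_42 = 50/1000 = 0.05
  a_13 = 0/1560 = 0.00, a_23 = 390/1560 = 0.25, a_33 = 546/1560 = 0.35, a_43 = 78/1560 = 0.05
  a_14 = 80/800 = 0.10, a_24 = 240/800 = 0.30, a_34 = 200/800 = 0.25, a_44 = 160/800 = 0.20
I − A =
  [   0.75    -0.35     0.00    -0.10]
  [  -0.10     0.95    -0.25    -0.30]
  [  -0.35    -0.10     0.65    -0.25]
  [  -0.15    -0.05    -0.05     0.80]
Compute the cofactors C_ij = (−1)^(i+j)·(3×3 minor ij) of I−A; the adjugate is their transpose:
adj(I−A) = Cᵀ =
  [ 0.447750   0.181375   0.081250   0.149375]
  [ 0.164625   0.369125   0.158000   0.208375]
  [ 0.310125   0.180750   0.500250   0.262875]
  [ 0.113625   0.068375   0.056375   0.391000]
det(I−A) = Σ_j (I−A)_1j·C_1j = (0.75)(0.447750) + (-0.35)(0.164625) + (0.00)(0.310125) + (-0.10)(0.113625) = 0.26683125
(I − A)⁻¹ = adj(I−A) / det(I−A) ≈
  [   1.67803     0.67974     0.30450     0.55981]
  [   0.61696     1.38336     0.59213     0.78092]
  [   1.16225     0.67739     1.87478     0.98517]
  [   0.42583     0.25625     0.21128     1.46535]
The output multiplier for sector j is the column-j sum of the Leontief inverse (I − A)⁻¹ = adj(I−A) / det(I−A).
Column 2 of adj(I−A): (0.181375, 0.369125, 0.180750, 0.068375); det(I−A) = 0.26683125.
m_2 = (0.181375 + 0.369125 + 0.180750 + 0.068375) / 0.26683125 = 0.799625 / 0.26683125 ≈ 2.9967.

m_2 = 2.9967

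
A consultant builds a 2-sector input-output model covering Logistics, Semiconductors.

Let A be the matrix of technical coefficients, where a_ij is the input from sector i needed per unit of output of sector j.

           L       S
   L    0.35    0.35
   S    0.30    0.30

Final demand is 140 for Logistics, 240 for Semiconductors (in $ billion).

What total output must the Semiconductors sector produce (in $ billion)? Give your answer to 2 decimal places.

x_S = 565.71

I − A =
  [   0.65    -0.35]
  [  -0.30     0.70]
det(I−A) = (0.65)(0.70) − (-0.35)(-0.30) = 0.3500
adj(I−A) = [[0.70, 0.35], [0.30, 0.65]]
(I − A)⁻¹ = adj(I−A) / det(I−A) ≈
  [   2.0000     1.0000]
  [   0.8571     1.8571]
x = (I − A)⁻¹ d = adj(I−A)·d / det(I−A), with det(I−A) = 0.3500:
  x_L = (0.70·140 + 0.35·240) / 0.3500 = 182.00 / 0.3500 = 520.00
  x_S = (0.30·140 + 0.65·240) / 0.3500 = 198.00 / 0.3500 ≈ 565.71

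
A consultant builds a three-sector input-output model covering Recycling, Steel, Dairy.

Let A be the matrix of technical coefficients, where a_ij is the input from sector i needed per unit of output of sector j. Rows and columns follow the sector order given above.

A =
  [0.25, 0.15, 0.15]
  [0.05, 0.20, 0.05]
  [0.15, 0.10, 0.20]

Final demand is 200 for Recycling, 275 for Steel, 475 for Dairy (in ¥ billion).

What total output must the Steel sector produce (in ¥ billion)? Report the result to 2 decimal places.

I − A =
  [   0.75    -0.15    -0.15]
  [  -0.05     0.80    -0.05]
  [  -0.15    -0.10     0.80]
Cofactors of I−A, C_ij = (−1)^(i+j)·(minor ij) (rows/columns in the sector order above):
  C_11 = (0.80)(0.80) − (-0.05)(-0.10) = 0.6350
  C_12 = −[(-0.05)(0.80) − (-0.05)(-0.15)] = 0.0475
  C_13 = (-0.05)(-0.10) − (0.80)(-0.15) = 0.1250
  C_21 = −[(-0.15)(0.80) − (-0.15)(-0.10)] = 0.1350
  C_22 = (0.75)(0.80) − (-0.15)(-0.15) = 0.5775
  C_23 = −[(0.75)(-0.10) − (-0.15)(-0.15)] = 0.0975
  C_31 = (-0.15)(-0.05) − (-0.15)(0.80) = 0.1275
  C_32 = −[(0.75)(-0.05) − (-0.15)(-0.05)] = 0.0450
  C_33 = (0.75)(0.80) − (-0.15)(-0.05) = 0.5925
det(I−A) = Σ_j (I−A)_1j·C_1j = (0.75)(0.6350) + (-0.15)(0.0475) + (-0.15)(0.1250) = 0.450375
adj(I−A) = Cᵀ =
  [ 0.6350   0.1350   0.1275]
  [ 0.0475   0.5775   0.0450]
  [ 0.1250   0.0975   0.5925]
(I − A)⁻¹ = adj(I−A) / det(I−A) ≈
  [   1.4099     0.2998     0.2831]
  [   0.1055     1.2823     0.0999]
  [   0.2775     0.2165     1.3156]
x = (I − A)⁻¹ d = adj(I−A)·d / det(I−A), with det(I−A) = 0.450375:
  x_1 = (0.6350·200 + 0.1350·275 + 0.1275·475) / 0.450375 = 224.6875 / 0.450375 ≈ 498.89
  x_2 = (0.0475·200 + 0.5775·275 + 0.0450·475) / 0.450375 = 189.6875 / 0.450375 ≈ 421.18
  x_3 = (0.1250·200 + 0.0975·275 + 0.5925·475) / 0.450375 = 333.25 / 0.450375 ≈ 739.94

x_2 = 421.18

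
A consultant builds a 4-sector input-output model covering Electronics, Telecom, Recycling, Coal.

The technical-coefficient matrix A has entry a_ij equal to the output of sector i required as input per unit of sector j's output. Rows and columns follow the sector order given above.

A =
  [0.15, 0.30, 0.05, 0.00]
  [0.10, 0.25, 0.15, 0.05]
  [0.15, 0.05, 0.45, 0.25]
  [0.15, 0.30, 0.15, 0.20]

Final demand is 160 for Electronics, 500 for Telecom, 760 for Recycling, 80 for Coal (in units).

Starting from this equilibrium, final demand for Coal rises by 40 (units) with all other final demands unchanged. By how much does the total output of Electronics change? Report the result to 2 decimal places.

I − A =
  [   0.85    -0.30    -0.05     0.00]
  [  -0.10     0.75    -0.15    -0.05]
  [  -0.15    -0.05     0.55    -0.25]
  [  -0.15    -0.30    -0.15     0.80]
Compute the cofactors C_ij = (−1)^(i+j)·(3×3 minor ij) of I−A; the adjugate is their transpose:
adj(I−A) = Cᵀ =
  [ 0.276000   0.126500   0.067500   0.029000]
  [ 0.069125   0.334250   0.112750   0.056125]
  [ 0.127750   0.145000   0.471000   0.156250]
  [ 0.101625   0.176250   0.143250   0.315125]
det(I−A) = Σ_j (I−A)_1j·C_1j = (0.85)(0.276000) + (-0.30)(0.069125) + (-0.05)(0.127750) + (0.00)(0.101625) = 0.207475
(I − A)⁻¹ = adj(I−A) / det(I−A) ≈
  [   1.3303     0.6097     0.3253     0.1398]
  [   0.3332     1.6110     0.5434     0.2705]
  [   0.6157     0.6989     2.2702     0.7531]
  [   0.4898     0.8495     0.6904     1.5189]
Δx = (I − A)⁻¹ Δd with Δd having +40 in the Coal component and 0 elsewhere.
So Δx_E = L_EC · (+40), where L_EC = adj(I−A)_EC / det(I−A) = 0.029000 / 0.207475.
Δx_E = 0.029000 × (+40) / 0.207475 = 1.16 / 0.207475 ≈ 5.59.

Δx_E = 5.59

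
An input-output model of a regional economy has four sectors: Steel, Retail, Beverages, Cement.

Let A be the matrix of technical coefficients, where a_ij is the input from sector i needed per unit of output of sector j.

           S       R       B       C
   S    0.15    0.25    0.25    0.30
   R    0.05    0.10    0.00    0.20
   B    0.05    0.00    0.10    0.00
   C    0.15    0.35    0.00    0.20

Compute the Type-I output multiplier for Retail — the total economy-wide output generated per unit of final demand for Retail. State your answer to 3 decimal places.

m_R = 2.657

I − A =
  [   0.85    -0.25    -0.25    -0.30]
  [  -0.05     0.90     0.00    -0.20]
  [  -0.05     0.00     0.90     0.00]
  [  -0.15    -0.35     0.00     0.80]
Compute the cofactors C_ij = (−1)^(i+j)·(3×3 minor ij) of I−A; the adjugate is their transpose:
adj(I−A) = Cᵀ =
  [ 0.585000   0.274500   0.162500   0.288000]
  [ 0.063000   0.561500   0.017500   0.164000]
  [ 0.032500   0.015250   0.489250   0.016000]
  [ 0.137250   0.297125   0.038125   0.666000]
det(I−A) = Σ_j (I−A)_1j·C_1j = (0.85)(0.585000) + (-0.25)(0.063000) + (-0.25)(0.032500) + (-0.30)(0.137250) = 0.4322
(I − A)⁻¹ = adj(I−A) / det(I−A) ≈
  [   1.3535     0.6351     0.3760     0.6664]
  [   0.1458     1.2992     0.0405     0.3795]
  [   0.0752     0.0353     1.1320     0.0370]
  [   0.3176     0.6875     0.0882     1.5410]
The output multiplier for sector j is the column-j sum of the Leontief inverse (I − A)⁻¹ = adj(I−A) / det(I−A).
Column R of adj(I−A): (0.274500, 0.561500, 0.015250, 0.297125); det(I−A) = 0.4322.
m_R = (0.274500 + 0.561500 + 0.015250 + 0.297125) / 0.4322 = 1.148375 / 0.4322 ≈ 2.657.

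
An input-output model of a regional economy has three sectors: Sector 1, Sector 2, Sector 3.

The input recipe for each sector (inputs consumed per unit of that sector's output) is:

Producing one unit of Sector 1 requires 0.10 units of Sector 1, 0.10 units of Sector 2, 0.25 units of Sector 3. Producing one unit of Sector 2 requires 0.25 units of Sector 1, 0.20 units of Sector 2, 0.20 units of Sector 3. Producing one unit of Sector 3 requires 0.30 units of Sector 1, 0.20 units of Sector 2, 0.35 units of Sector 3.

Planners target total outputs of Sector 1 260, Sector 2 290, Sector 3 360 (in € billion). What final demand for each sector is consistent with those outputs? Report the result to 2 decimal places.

I − A =
  [   0.90    -0.25    -0.30]
  [  -0.10     0.80    -0.20]
  [  -0.25    -0.20     0.65]
d = (I − A) x:
  d_1 = (+0.90)·260 + (-0.25)·290 + (-0.30)·360 = 53.50
  d_2 = (-0.10)·260 + (+0.80)·290 + (-0.20)·360 = 134.00
  d_3 = (-0.25)·260 + (-0.20)·290 + (+0.65)·360 = 111.00

d_1 = 53.50, d_2 = 134.00, d_3 = 111.00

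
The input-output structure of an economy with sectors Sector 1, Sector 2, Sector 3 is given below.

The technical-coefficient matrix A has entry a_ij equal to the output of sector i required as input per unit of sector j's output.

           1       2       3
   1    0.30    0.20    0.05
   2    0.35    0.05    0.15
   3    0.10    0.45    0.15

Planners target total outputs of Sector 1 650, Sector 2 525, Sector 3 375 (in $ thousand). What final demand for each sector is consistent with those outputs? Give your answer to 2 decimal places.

I − A =
  [   0.70    -0.20    -0.05]
  [  -0.35     0.95    -0.15]
  [  -0.10    -0.45     0.85]
d = (I − A) x:
  d_1 = (+0.70)·650 + (-0.20)·525 + (-0.05)·375 = 331.25
  d_2 = (-0.35)·650 + (+0.95)·525 + (-0.15)·375 = 215.00
  d_3 = (-0.10)·650 + (-0.45)·525 + (+0.85)·375 = 17.50

d_1 = 331.25, d_2 = 215.00, d_3 = 17.50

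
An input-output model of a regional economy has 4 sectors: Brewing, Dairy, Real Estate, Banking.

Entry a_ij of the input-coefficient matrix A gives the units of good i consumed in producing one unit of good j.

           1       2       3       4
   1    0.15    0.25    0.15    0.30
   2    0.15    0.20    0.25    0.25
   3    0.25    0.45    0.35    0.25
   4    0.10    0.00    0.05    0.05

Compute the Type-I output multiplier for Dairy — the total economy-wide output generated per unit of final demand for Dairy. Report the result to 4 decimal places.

m_2 = 5.3315

I − A =
  [   0.85    -0.25    -0.15    -0.30]
  [  -0.15     0.80    -0.25    -0.25]
  [  -0.25    -0.45     0.65    -0.25]
  [  -0.10     0.00    -0.05     0.95]
Compute the cofactors C_ij = (−1)^(i+j)·(3×3 minor ij) of I−A; the adjugate is their transpose:
adj(I−A) = Cᵀ =
  [ 0.371500   0.222125   0.188500   0.225375]
  [ 0.175750   0.451625   0.232375   0.235500]
  [ 0.285375   0.415500   0.580125   0.352125]
  [ 0.054125   0.045250   0.050375   0.266250]
det(I−A) = Σ_j (I−A)_1j·C_1j = (0.85)(0.371500) + (-0.25)(0.175750) + (-0.15)(0.285375) + (-0.30)(0.054125) = 0.21279375
(I − A)⁻¹ = adj(I−A) / det(I−A) ≈
  [   1.74582     1.04385     0.88583     1.05912]
  [   0.82592     2.12236     1.09202     1.10671]
  [   1.34109     1.95259     2.72623     1.65477]
  [   0.25435     0.21265     0.23673     1.25121]
The output multiplier for sector j is the column-j sum of the Leontief inverse (I − A)⁻¹ = adj(I−A) / det(I−A).
Column 2 of adj(I−A): (0.222125, 0.451625, 0.415500, 0.045250); det(I−A) = 0.21279375.
m_2 = (0.222125 + 0.451625 + 0.415500 + 0.045250) / 0.21279375 = 1.1345 / 0.21279375 ≈ 5.3315.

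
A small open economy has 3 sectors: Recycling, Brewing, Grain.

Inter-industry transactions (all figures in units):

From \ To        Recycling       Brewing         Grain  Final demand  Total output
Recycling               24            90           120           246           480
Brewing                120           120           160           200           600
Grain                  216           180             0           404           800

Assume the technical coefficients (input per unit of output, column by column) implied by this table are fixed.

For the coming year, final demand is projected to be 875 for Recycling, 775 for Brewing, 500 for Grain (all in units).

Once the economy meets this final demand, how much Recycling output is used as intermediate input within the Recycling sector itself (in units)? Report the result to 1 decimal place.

z_11 = 74.4

Technical coefficients a_ij = z_ij / X_j:
  a_11 = 24/480 = 0.05, a_21 = 120/480 = 0.25, a_31 = 216/480 = 0.45
  a_12 = 90/600 = 0.15, a_22 = 120/600 = 0.20, a_32 = 180/600 = 0.30
  a_13 = 120/800 = 0.15, a_23 = 160/800 = 0.20, a_33 = 0/800 = 0.00
I − A =
  [   0.95    -0.15    -0.15]
  [  -0.25     0.80    -0.20]
  [  -0.45    -0.30     1.00]
Cofactors of I−A, C_ij = (−1)^(i+j)·(minor ij) (rows/columns in the sector order above):
  C_11 = (0.80)(1.00) − (-0.20)(-0.30) = 0.7400
  C_12 = −[(-0.25)(1.00) − (-0.20)(-0.45)] = 0.3400
  C_13 = (-0.25)(-0.30) − (0.80)(-0.45) = 0.4350
  C_21 = −[(-0.15)(1.00) − (-0.15)(-0.30)] = 0.1950
  C_22 = (0.95)(1.00) − (-0.15)(-0.45) = 0.8825
  C_23 = −[(0.95)(-0.30) − (-0.15)(-0.45)] = 0.3525
  C_31 = (-0.15)(-0.20) − (-0.15)(0.80) = 0.1500
  C_32 = −[(0.95)(-0.20) − (-0.15)(-0.25)] = 0.2275
  C_33 = (0.95)(0.80) − (-0.15)(-0.25) = 0.7225
det(I−A) = Σ_j (I−A)_1j·C_1j = (0.95)(0.7400) + (-0.15)(0.3400) + (-0.15)(0.4350) = 0.58675
adj(I−A) = Cᵀ =
  [ 0.7400   0.1950   0.1500]
  [ 0.3400   0.8825   0.2275]
  [ 0.4350   0.3525   0.7225]
(I − A)⁻¹ = adj(I−A) / det(I−A) ≈
  [   1.2612     0.3323     0.2556]
  [   0.5795     1.5040     0.3877]
  [   0.7414     0.6008     1.2314]
First solve x = (I − A)⁻¹ d = adj(I−A)·d / det(I−A); in particular x_1 = (0.7400·875 + 0.1950·775 + 0.1500·500) / 0.58675 = 873.625 / 0.58675 ≈ 1488.922.
Intermediate flow from 1 to 1: z_11 = a_11 · x_1 = 0.05 × 873.625 / 0.58675 = 43.68125 / 0.58675 ≈ 74.4.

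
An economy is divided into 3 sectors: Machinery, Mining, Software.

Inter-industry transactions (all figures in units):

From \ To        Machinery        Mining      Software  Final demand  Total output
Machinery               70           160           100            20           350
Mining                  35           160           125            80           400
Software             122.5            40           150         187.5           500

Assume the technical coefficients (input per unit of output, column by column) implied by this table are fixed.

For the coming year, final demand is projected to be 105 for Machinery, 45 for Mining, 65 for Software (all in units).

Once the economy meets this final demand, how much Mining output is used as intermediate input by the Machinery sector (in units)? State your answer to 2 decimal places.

z_21 = 33.15

Technical coefficients a_ij = z_ij / X_j:
  a_11 = 70/350 = 0.20, a_21 = 35/350 = 0.10, a_31 = 122.5/350 = 0.35
  a_12 = 160/400 = 0.40, a_22 = 160/400 = 0.40, a_32 = 40/400 = 0.10
  a_13 = 100/500 = 0.20, a_23 = 125/500 = 0.25, a_33 = 150/500 = 0.30
I − A =
  [   0.80    -0.40    -0.20]
  [  -0.10     0.60    -0.25]
  [  -0.35    -0.10     0.70]
Cofactors of I−A, C_ij = (−1)^(i+j)·(minor ij) (rows/columns in the sector order above):
  C_11 = (0.60)(0.70) − (-0.25)(-0.10) = 0.3950
  C_12 = −[(-0.10)(0.70) − (-0.25)(-0.35)] = 0.1575
  C_13 = (-0.10)(-0.10) − (0.60)(-0.35) = 0.2200
  C_21 = −[(-0.40)(0.70) − (-0.20)(-0.10)] = 0.3000
  C_22 = (0.80)(0.70) − (-0.20)(-0.35) = 0.4900
  C_23 = −[(0.80)(-0.10) − (-0.40)(-0.35)] = 0.2200
  C_31 = (-0.40)(-0.25) − (-0.20)(0.60) = 0.2200
  C_32 = −[(0.80)(-0.25) − (-0.20)(-0.10)] = 0.2200
  C_33 = (0.80)(0.60) − (-0.40)(-0.10) = 0.4400
det(I−A) = Σ_j (I−A)_1j·C_1j = (0.80)(0.3950) + (-0.40)(0.1575) + (-0.20)(0.2200) = 0.2090
adj(I−A) = Cᵀ =
  [ 0.3950   0.3000   0.2200]
  [ 0.1575   0.4900   0.2200]
  [ 0.2200   0.2200   0.4400]
(I − A)⁻¹ = adj(I−A) / det(I−A) ≈
  [   1.8900     1.4354     1.0526]
  [   0.7536     2.3445     1.0526]
  [   1.0526     1.0526     2.1053]
First solve x = (I − A)⁻¹ d = adj(I−A)·d / det(I−A); in particular x_1 = (0.3950·105 + 0.3000·45 + 0.2200·65) / 0.2090 = 69.275 / 0.2090 ≈ 331.4593.
Intermediate flow from 2 to 1: z_21 = a_21 · x_1 = 0.10 × 69.275 / 0.2090 = 6.9275 / 0.2090 ≈ 33.15.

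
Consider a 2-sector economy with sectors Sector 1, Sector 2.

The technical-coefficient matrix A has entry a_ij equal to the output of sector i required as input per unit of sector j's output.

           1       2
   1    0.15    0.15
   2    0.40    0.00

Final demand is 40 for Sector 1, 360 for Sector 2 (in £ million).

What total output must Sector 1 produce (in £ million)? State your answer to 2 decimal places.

I − A =
  [   0.85    -0.15]
  [  -0.40     1.00]
det(I−A) = (0.85)(1.00) − (-0.15)(-0.40) = 0.7900
adj(I−A) = [[1.00, 0.15], [0.40, 0.85]]
(I − A)⁻¹ = adj(I−A) / det(I−A) ≈
  [   1.2658     0.1899]
  [   0.5063     1.0759]
x = (I − A)⁻¹ d = adj(I−A)·d / det(I−A), with det(I−A) = 0.7900:
  x_1 = (1.00·40 + 0.15·360) / 0.7900 = 94.00 / 0.7900 ≈ 118.99
  x_2 = (0.40·40 + 0.85·360) / 0.7900 = 322.00 / 0.7900 ≈ 407.59

x_1 = 118.99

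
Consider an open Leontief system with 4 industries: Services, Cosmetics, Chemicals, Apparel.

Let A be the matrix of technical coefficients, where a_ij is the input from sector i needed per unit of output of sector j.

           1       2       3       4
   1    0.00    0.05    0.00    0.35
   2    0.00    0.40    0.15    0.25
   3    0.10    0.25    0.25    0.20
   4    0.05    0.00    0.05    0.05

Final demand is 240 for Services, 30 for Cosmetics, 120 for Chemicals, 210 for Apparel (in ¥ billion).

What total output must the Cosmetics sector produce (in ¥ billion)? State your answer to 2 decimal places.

x_2 = 246.60

I − A =
  [   1.00    -0.05     0.00    -0.35]
  [   0.00     0.60    -0.15    -0.25]
  [  -0.10    -0.25     0.75    -0.20]
  [  -0.05     0.00    -0.05     0.95]
Compute the cofactors C_ij = (−1)^(i+j)·(3×3 minor ij) of I−A; the adjugate is their transpose:
adj(I−A) = Cᵀ =
  [ 0.382750   0.039500   0.018250   0.155250]
  [ 0.026375   0.687625   0.152375   0.222750]
  [ 0.066125   0.238375   0.558875   0.204750]
  [ 0.023625   0.014625   0.030375   0.411750]
det(I−A) = Σ_j (I−A)_1j·C_1j = (1.00)(0.382750) + (-0.05)(0.026375) + (0.00)(0.066125) + (-0.35)(0.023625) = 0.3731625
(I − A)⁻¹ = adj(I−A) / det(I−A) ≈
  [   1.0257     0.1059     0.0489     0.4160]
  [   0.0707     1.8427     0.4083     0.5969]
  [   0.1772     0.6388     1.4977     0.5487]
  [   0.0633     0.0392     0.0814     1.1034]
x = (I − A)⁻¹ d = adj(I−A)·d / det(I−A), with det(I−A) = 0.3731625:
  x_1 = (0.382750·240 + 0.039500·30 + 0.018250·120 + 0.155250·210) / 0.3731625 = 127.8375 / 0.3731625 ≈ 342.58
  x_2 = (0.026375·240 + 0.687625·30 + 0.152375·120 + 0.222750·210) / 0.3731625 = 92.02125 / 0.3731625 ≈ 246.60
  x_3 = (0.066125·240 + 0.238375·30 + 0.558875·120 + 0.204750·210) / 0.3731625 = 133.08375 / 0.3731625 ≈ 356.64
  x_4 = (0.023625·240 + 0.014625·30 + 0.030375·120 + 0.411750·210) / 0.3731625 = 96.22125 / 0.3731625 ≈ 257.85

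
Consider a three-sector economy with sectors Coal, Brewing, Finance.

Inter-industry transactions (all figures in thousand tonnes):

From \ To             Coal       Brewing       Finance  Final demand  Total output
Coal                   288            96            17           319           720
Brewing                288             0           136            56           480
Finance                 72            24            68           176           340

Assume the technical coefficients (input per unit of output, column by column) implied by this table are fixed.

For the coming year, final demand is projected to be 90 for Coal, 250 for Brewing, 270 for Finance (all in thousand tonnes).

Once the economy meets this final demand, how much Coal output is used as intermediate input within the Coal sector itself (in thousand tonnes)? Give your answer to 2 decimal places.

Technical coefficients a_ij = z_ij / X_j:
  a_CC = 288/720 = 0.40, a_BC = 288/720 = 0.40, a_FC = 72/720 = 0.10
  a_CB = 96/480 = 0.20, a_BB = 0/480 = 0.00, a_FB = 24/480 = 0.05
  a_CF = 17/340 = 0.05, a_BF = 136/340 = 0.40, a_FF = 68/340 = 0.20
I − A =
  [   0.60    -0.20    -0.05]
  [  -0.40     1.00    -0.40]
  [  -0.10    -0.05     0.80]
Cofactors of I−A, C_ij = (−1)^(i+j)·(minor ij) (rows/columns in the sector order above):
  C_11 = (1.00)(0.80) − (-0.40)(-0.05) = 0.7800
  C_12 = −[(-0.40)(0.80) − (-0.40)(-0.10)] = 0.3600
  C_13 = (-0.40)(-0.05) − (1.00)(-0.10) = 0.1200
  C_21 = −[(-0.20)(0.80) − (-0.05)(-0.05)] = 0.1625
  C_22 = (0.60)(0.80) − (-0.05)(-0.10) = 0.4750
  C_23 = −[(0.60)(-0.05) − (-0.20)(-0.10)] = 0.0500
  C_31 = (-0.20)(-0.40) − (-0.05)(1.00) = 0.1300
  C_32 = −[(0.60)(-0.40) − (-0.05)(-0.40)] = 0.2600
  C_33 = (0.60)(1.00) − (-0.20)(-0.40) = 0.5200
det(I−A) = Σ_j (I−A)_1j·C_1j = (0.60)(0.7800) + (-0.20)(0.3600) + (-0.05)(0.1200) = 0.3900
adj(I−A) = Cᵀ =
  [ 0.7800   0.1625   0.1300]
  [ 0.3600   0.4750   0.2600]
  [ 0.1200   0.0500   0.5200]
(I − A)⁻¹ = adj(I−A) / det(I−A) ≈
  [   2.0000     0.4167     0.3333]
  [   0.9231     1.2179     0.6667]
  [   0.3077     0.1282     1.3333]
First solve x = (I − A)⁻¹ d = adj(I−A)·d / det(I−A); in particular x_C = (0.7800·90 + 0.1625·250 + 0.1300·270) / 0.3900 = 145.925 / 0.3900 ≈ 374.1667.
Intermediate flow from C to C: z_CC = a_CC · x_C = 0.40 × 145.925 / 0.3900 = 58.37 / 0.3900 ≈ 149.67.

z_CC = 149.67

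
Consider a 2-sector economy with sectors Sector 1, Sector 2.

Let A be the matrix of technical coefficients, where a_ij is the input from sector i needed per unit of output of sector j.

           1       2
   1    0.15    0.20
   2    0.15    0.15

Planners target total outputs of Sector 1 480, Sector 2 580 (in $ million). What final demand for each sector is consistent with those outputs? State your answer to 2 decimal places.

I − A =
  [   0.85    -0.20]
  [  -0.15     0.85]
d = (I − A) x:
  d_1 = (+0.85)·480 + (-0.20)·580 = 292.00
  d_2 = (-0.15)·480 + (+0.85)·580 = 421.00

d_1 = 292.00, d_2 = 421.00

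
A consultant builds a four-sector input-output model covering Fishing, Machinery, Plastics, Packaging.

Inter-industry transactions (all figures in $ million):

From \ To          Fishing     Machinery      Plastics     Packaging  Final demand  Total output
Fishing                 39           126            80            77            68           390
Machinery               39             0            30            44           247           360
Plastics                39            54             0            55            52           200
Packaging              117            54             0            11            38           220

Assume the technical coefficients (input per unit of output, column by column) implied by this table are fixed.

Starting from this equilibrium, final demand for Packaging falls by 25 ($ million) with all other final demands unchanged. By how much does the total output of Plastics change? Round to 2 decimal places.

Technical coefficients a_ij = z_ij / X_j:
  a_11 = 39/390 = 0.10, a_21 = 39/390 = 0.10, a_31 = 39/390 = 0.10, a_41 = 117/390 = 0.30
  a_12 = 126/360 = 0.35, a_22 = 0/360 = 0.00, a_32 = 54/360 = 0.15, a_42 = 54/360 = 0.15
  a_13 = 80/200 = 0.40, a_23 = 30/200 = 0.15, a_33 = 0/200 = 0.00, a_43 = 0/200 = 0.00
  a_14 = 77/220 = 0.35, a_24 = 44/220 = 0.20, a_34 = 55/220 = 0.25, a_44 = 11/220 = 0.05
I − A =
  [   0.90    -0.35    -0.40    -0.35]
  [  -0.10     1.00    -0.15    -0.20]
  [  -0.10    -0.15     1.00    -0.25]
  [  -0.30    -0.15     0.00     0.95]
Compute the cofactors C_ij = (−1)^(i+j)·(3×3 minor ij) of I−A; the adjugate is their transpose:
adj(I−A) = Cᵀ =
  [ 0.89300   0.45700   0.42575   0.53725]
  [ 0.18050   0.68200   0.17450   0.25600]
  [ 0.19400   0.21100   0.66350   0.29050]
  [ 0.31050   0.25200   0.16200   0.79350]
det(I−A) = Σ_j (I−A)_1j·C_1j = (0.90)(0.89300) + (-0.35)(0.18050) + (-0.40)(0.19400) + (-0.35)(0.31050) = 0.55425
(I − A)⁻¹ = adj(I−A) / det(I−A) ≈
  [   1.6112     0.8245     0.7682     0.9693]
  [   0.3257     1.2305     0.3148     0.4619]
  [   0.3500     0.3807     1.1971     0.5241]
  [   0.5602     0.4547     0.2923     1.4317]
Δx = (I − A)⁻¹ Δd with Δd having -25 in the Packaging component and 0 elsewhere.
So Δx_3 = L_34 · (-25), where L_34 = adj(I−A)_34 / det(I−A) = 0.29050 / 0.55425.
Δx_3 = 0.29050 × (-25) / 0.55425 = -7.2625 / 0.55425 ≈ -13.10.

Δx_3 = -13.10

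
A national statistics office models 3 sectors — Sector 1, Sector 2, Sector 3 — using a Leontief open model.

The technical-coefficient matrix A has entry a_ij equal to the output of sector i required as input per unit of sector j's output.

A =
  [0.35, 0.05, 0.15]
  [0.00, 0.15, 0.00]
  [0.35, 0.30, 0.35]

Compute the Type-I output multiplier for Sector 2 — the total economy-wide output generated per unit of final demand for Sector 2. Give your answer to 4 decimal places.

m_2 = 2.0986

I − A =
  [   0.65    -0.05    -0.15]
  [   0.00     0.85     0.00]
  [  -0.35    -0.30     0.65]
Cofactors of I−A, C_ij = (−1)^(i+j)·(minor ij) (rows/columns in the sector order above):
  C_11 = (0.85)(0.65) − (0.00)(-0.30) = 0.5525
  C_12 = −[(0.00)(0.65) − (0.00)(-0.35)] = 0.0000
  C_13 = (0.00)(-0.30) − (0.85)(-0.35) = 0.2975
  C_21 = −[(-0.05)(0.65) − (-0.15)(-0.30)] = 0.0775
  C_22 = (0.65)(0.65) − (-0.15)(-0.35) = 0.3700
  C_23 = −[(0.65)(-0.30) − (-0.05)(-0.35)] = 0.2125
  C_31 = (-0.05)(0.00) − (-0.15)(0.85) = 0.1275
  C_32 = −[(0.65)(0.00) − (-0.15)(0.00)] = 0.0000
  C_33 = (0.65)(0.85) − (-0.05)(0.00) = 0.5525
det(I−A) = Σ_j (I−A)_1j·C_1j = (0.65)(0.5525) + (-0.05)(0.0000) + (-0.15)(0.2975) = 0.3145
adj(I−A) = Cᵀ =
  [ 0.5525   0.0775   0.1275]
  [ 0.0000   0.3700   0.0000]
  [ 0.2975   0.2125   0.5525]
(I − A)⁻¹ = adj(I−A) / det(I−A) ≈
  [   1.75676     0.24642     0.40541]
  [   0.00000     1.17647     0.00000]
  [   0.94595     0.67568     1.75676]
The output multiplier for sector j is the column-j sum of the Leontief inverse (I − A)⁻¹ = adj(I−A) / det(I−A).
Column 2 of adj(I−A): (0.0775, 0.3700, 0.2125); det(I−A) = 0.3145.
m_2 = (0.0775 + 0.3700 + 0.2125) / 0.3145 = 0.66 / 0.3145 ≈ 2.0986.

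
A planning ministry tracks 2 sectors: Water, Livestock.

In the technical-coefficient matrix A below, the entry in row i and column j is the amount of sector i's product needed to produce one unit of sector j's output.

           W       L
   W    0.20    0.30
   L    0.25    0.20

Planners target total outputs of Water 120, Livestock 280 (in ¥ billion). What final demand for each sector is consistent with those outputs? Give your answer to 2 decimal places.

I − A =
  [   0.80    -0.30]
  [  -0.25     0.80]
d = (I − A) x:
  d_W = (+0.80)·120 + (-0.30)·280 = 12.00
  d_L = (-0.25)·120 + (+0.80)·280 = 194.00

d_W = 12.00, d_L = 194.00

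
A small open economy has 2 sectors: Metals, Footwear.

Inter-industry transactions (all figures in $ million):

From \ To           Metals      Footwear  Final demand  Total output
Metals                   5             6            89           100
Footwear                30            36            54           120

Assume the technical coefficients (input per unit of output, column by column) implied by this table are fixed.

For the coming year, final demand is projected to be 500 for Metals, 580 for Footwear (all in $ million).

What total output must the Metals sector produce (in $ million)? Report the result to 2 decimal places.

x_1 = 583.08

Technical coefficients a_ij = z_ij / X_j:
  a_11 = 5/100 = 0.05, a_21 = 30/100 = 0.30
  a_12 = 6/120 = 0.05, a_22 = 36/120 = 0.30
I − A =
  [   0.95    -0.05]
  [  -0.30     0.70]
det(I−A) = (0.95)(0.70) − (-0.05)(-0.30) = 0.6500
adj(I−A) = [[0.70, 0.05], [0.30, 0.95]]
(I − A)⁻¹ = adj(I−A) / det(I−A) ≈
  [   1.0769     0.0769]
  [   0.4615     1.4615]
x = (I − A)⁻¹ d = adj(I−A)·d / det(I−A), with det(I−A) = 0.6500:
  x_1 = (0.70·500 + 0.05·580) / 0.6500 = 379.00 / 0.6500 ≈ 583.08
  x_2 = (0.30·500 + 0.95·580) / 0.6500 = 701.00 / 0.6500 ≈ 1078.46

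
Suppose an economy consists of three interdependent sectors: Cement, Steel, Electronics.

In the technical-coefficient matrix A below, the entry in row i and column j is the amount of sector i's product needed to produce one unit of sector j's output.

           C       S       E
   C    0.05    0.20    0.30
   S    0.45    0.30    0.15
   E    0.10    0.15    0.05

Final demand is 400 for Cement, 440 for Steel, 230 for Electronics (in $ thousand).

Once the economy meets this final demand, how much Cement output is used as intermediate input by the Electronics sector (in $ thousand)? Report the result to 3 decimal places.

I − A =
  [   0.95    -0.20    -0.30]
  [  -0.45     0.70    -0.15]
  [  -0.10    -0.15     0.95]
Cofactors of I−A, C_ij = (−1)^(i+j)·(minor ij) (rows/columns in the sector order above):
  C_11 = (0.70)(0.95) − (-0.15)(-0.15) = 0.6425
  C_12 = −[(-0.45)(0.95) − (-0.15)(-0.10)] = 0.4425
  C_13 = (-0.45)(-0.15) − (0.70)(-0.10) = 0.1375
  C_21 = −[(-0.20)(0.95) − (-0.30)(-0.15)] = 0.2350
  C_22 = (0.95)(0.95) − (-0.30)(-0.10) = 0.8725
  C_23 = −[(0.95)(-0.15) − (-0.20)(-0.10)] = 0.1625
  C_31 = (-0.20)(-0.15) − (-0.30)(0.70) = 0.2400
  C_32 = −[(0.95)(-0.15) − (-0.30)(-0.45)] = 0.2775
  C_33 = (0.95)(0.70) − (-0.20)(-0.45) = 0.5750
det(I−A) = Σ_j (I−A)_1j·C_1j = (0.95)(0.6425) + (-0.20)(0.4425) + (-0.30)(0.1375) = 0.480625
adj(I−A) = Cᵀ =
  [ 0.6425   0.2350   0.2400]
  [ 0.4425   0.8725   0.2775]
  [ 0.1375   0.1625   0.5750]
(I − A)⁻¹ = adj(I−A) / det(I−A) ≈
  [   1.3368     0.4889     0.4993]
  [   0.9207     1.8153     0.5774]
  [   0.2861     0.3381     1.1964]
First solve x = (I − A)⁻¹ d = adj(I−A)·d / det(I−A); in particular x_E = (0.1375·400 + 0.1625·440 + 0.5750·230) / 0.480625 = 258.75 / 0.480625 ≈ 538.36151.
Intermediate flow from C to E: z_CE = a_CE · x_E = 0.30 × 258.75 / 0.480625 = 77.625 / 0.480625 ≈ 161.508.

z_CE = 161.508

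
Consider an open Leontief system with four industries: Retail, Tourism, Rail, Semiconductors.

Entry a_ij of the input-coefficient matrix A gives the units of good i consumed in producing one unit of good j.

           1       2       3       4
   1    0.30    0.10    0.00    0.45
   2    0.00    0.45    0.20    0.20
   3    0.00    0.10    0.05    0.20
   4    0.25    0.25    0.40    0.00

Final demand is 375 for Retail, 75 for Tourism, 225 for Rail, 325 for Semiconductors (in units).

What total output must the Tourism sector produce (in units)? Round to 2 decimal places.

I − A =
  [   0.70    -0.10     0.00    -0.45]
  [   0.00     0.55    -0.20    -0.20]
  [   0.00    -0.10     0.95    -0.20]
  [  -0.25    -0.25    -0.40     1.00]
Compute the cofactors C_ij = (−1)^(i+j)·(3×3 minor ij) of I−A; the adjugate is their transpose:
adj(I−A) = Cᵀ =
  [ 0.393000   0.211875   0.149500   0.249125]
  [ 0.057500   0.502125   0.173500   0.161000]
  [ 0.032500   0.098750   0.283125   0.091000]
  [ 0.125625   0.218000   0.194000   0.351750]
det(I−A) = Σ_j (I−A)_1j·C_1j = (0.70)(0.393000) + (-0.10)(0.057500) + (0.00)(0.032500) + (-0.45)(0.125625) = 0.21281875
(I − A)⁻¹ = adj(I−A) / det(I−A) ≈
  [   1.8466     0.9956     0.7025     1.1706]
  [   0.2702     2.3594     0.8152     0.7565]
  [   0.1527     0.4640     1.3304     0.4276]
  [   0.5903     1.0243     0.9116     1.6528]
x = (I − A)⁻¹ d = adj(I−A)·d / det(I−A), with det(I−A) = 0.21281875:
  x_1 = (0.393000·375 + 0.211875·75 + 0.149500·225 + 0.249125·325) / 0.21281875 = 277.86875 / 0.21281875 ≈ 1305.66
  x_2 = (0.057500·375 + 0.502125·75 + 0.173500·225 + 0.161000·325) / 0.21281875 = 150.584375 / 0.21281875 ≈ 707.57
  x_3 = (0.032500·375 + 0.098750·75 + 0.283125·225 + 0.091000·325) / 0.21281875 = 112.871875 / 0.21281875 ≈ 530.37
  x_4 = (0.125625·375 + 0.218000·75 + 0.194000·225 + 0.351750·325) / 0.21281875 = 221.428125 / 0.21281875 ≈ 1040.45

x_2 = 707.57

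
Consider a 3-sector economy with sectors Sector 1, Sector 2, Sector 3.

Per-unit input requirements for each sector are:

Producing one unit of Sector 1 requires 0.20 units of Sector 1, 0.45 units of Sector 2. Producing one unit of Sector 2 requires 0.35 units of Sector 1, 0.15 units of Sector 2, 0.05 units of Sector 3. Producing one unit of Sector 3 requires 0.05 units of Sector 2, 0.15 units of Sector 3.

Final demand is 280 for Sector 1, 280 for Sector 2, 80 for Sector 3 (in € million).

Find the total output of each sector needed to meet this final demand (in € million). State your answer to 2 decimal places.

I − A =
  [   0.80    -0.35     0.00]
  [  -0.45     0.85    -0.05]
  [   0.00    -0.05     0.85]
Cofactors of I−A, C_ij = (−1)^(i+j)·(minor ij) (rows/columns in the sector order above):
  C_11 = (0.85)(0.85) − (-0.05)(-0.05) = 0.7200
  C_12 = −[(-0.45)(0.85) − (-0.05)(0.00)] = 0.3825
  C_13 = (-0.45)(-0.05) − (0.85)(0.00) = 0.0225
  C_21 = −[(-0.35)(0.85) − (0.00)(-0.05)] = 0.2975
  C_22 = (0.80)(0.85) − (0.00)(0.00) = 0.6800
  C_23 = −[(0.80)(-0.05) − (-0.35)(0.00)] = 0.0400
  C_31 = (-0.35)(-0.05) − (0.00)(0.85) = 0.0175
  C_32 = −[(0.80)(-0.05) − (0.00)(-0.45)] = 0.0400
  C_33 = (0.80)(0.85) − (-0.35)(-0.45) = 0.5225
det(I−A) = Σ_j (I−A)_1j·C_1j = (0.80)(0.7200) + (-0.35)(0.3825) + (0.00)(0.0225) = 0.442125
adj(I−A) = Cᵀ =
  [ 0.7200   0.2975   0.0175]
  [ 0.3825   0.6800   0.0400]
  [ 0.0225   0.0400   0.5225]
(I − A)⁻¹ = adj(I−A) / det(I−A) ≈
  [   1.6285     0.6729     0.0396]
  [   0.8651     1.5380     0.0905]
  [   0.0509     0.0905     1.1818]
x = (I − A)⁻¹ d = adj(I−A)·d / det(I−A), with det(I−A) = 0.442125:
  x_1 = (0.7200·280 + 0.2975·280 + 0.0175·80) / 0.442125 = 286.30 / 0.442125 ≈ 647.55
  x_2 = (0.3825·280 + 0.6800·280 + 0.0400·80) / 0.442125 = 300.70 / 0.442125 ≈ 680.12
  x_3 = (0.0225·280 + 0.0400·280 + 0.5225·80) / 0.442125 = 59.30 / 0.442125 ≈ 134.12

x_1 = 647.55, x_2 = 680.12, x_3 = 134.12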